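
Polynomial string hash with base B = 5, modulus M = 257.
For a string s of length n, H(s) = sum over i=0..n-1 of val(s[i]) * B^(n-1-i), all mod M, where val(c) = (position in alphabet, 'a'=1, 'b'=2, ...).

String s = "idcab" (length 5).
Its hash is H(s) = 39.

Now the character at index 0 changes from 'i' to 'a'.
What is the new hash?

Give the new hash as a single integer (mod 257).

Answer: 179

Derivation:
val('i') = 9, val('a') = 1
Position k = 0, exponent = n-1-k = 4
B^4 mod M = 5^4 mod 257 = 111
Delta = (1 - 9) * 111 mod 257 = 140
New hash = (39 + 140) mod 257 = 179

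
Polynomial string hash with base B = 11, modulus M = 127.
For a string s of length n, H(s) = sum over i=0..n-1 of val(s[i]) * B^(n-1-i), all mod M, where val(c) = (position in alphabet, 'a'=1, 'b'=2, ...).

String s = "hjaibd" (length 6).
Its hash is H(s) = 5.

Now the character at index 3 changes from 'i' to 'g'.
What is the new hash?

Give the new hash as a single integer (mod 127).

Answer: 17

Derivation:
val('i') = 9, val('g') = 7
Position k = 3, exponent = n-1-k = 2
B^2 mod M = 11^2 mod 127 = 121
Delta = (7 - 9) * 121 mod 127 = 12
New hash = (5 + 12) mod 127 = 17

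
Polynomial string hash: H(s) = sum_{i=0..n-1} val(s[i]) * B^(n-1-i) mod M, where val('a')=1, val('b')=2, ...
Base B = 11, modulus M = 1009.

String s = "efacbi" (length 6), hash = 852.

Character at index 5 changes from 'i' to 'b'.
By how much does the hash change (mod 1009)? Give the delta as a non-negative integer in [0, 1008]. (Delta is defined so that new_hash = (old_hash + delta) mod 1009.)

Delta formula: (val(new) - val(old)) * B^(n-1-k) mod M
  val('b') - val('i') = 2 - 9 = -7
  B^(n-1-k) = 11^0 mod 1009 = 1
  Delta = -7 * 1 mod 1009 = 1002

Answer: 1002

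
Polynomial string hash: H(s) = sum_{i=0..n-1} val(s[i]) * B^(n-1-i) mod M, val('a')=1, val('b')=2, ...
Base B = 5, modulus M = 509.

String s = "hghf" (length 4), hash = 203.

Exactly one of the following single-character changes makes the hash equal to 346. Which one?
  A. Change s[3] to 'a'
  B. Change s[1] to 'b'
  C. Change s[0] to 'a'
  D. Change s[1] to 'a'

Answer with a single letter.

Answer: C

Derivation:
Option A: s[3]='f'->'a', delta=(1-6)*5^0 mod 509 = 504, hash=203+504 mod 509 = 198
Option B: s[1]='g'->'b', delta=(2-7)*5^2 mod 509 = 384, hash=203+384 mod 509 = 78
Option C: s[0]='h'->'a', delta=(1-8)*5^3 mod 509 = 143, hash=203+143 mod 509 = 346 <-- target
Option D: s[1]='g'->'a', delta=(1-7)*5^2 mod 509 = 359, hash=203+359 mod 509 = 53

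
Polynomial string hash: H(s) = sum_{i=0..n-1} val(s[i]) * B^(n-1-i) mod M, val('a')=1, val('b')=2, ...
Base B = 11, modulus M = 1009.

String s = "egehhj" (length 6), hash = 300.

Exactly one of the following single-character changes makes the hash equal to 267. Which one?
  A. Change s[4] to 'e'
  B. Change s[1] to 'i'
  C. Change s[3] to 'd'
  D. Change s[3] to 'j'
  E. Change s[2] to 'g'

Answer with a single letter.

Answer: A

Derivation:
Option A: s[4]='h'->'e', delta=(5-8)*11^1 mod 1009 = 976, hash=300+976 mod 1009 = 267 <-- target
Option B: s[1]='g'->'i', delta=(9-7)*11^4 mod 1009 = 21, hash=300+21 mod 1009 = 321
Option C: s[3]='h'->'d', delta=(4-8)*11^2 mod 1009 = 525, hash=300+525 mod 1009 = 825
Option D: s[3]='h'->'j', delta=(10-8)*11^2 mod 1009 = 242, hash=300+242 mod 1009 = 542
Option E: s[2]='e'->'g', delta=(7-5)*11^3 mod 1009 = 644, hash=300+644 mod 1009 = 944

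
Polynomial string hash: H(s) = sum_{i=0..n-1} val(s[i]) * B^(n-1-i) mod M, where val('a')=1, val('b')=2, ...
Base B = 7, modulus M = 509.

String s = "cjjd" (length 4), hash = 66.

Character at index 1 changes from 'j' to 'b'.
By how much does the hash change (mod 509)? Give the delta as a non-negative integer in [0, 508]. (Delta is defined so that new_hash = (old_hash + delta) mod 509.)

Answer: 117

Derivation:
Delta formula: (val(new) - val(old)) * B^(n-1-k) mod M
  val('b') - val('j') = 2 - 10 = -8
  B^(n-1-k) = 7^2 mod 509 = 49
  Delta = -8 * 49 mod 509 = 117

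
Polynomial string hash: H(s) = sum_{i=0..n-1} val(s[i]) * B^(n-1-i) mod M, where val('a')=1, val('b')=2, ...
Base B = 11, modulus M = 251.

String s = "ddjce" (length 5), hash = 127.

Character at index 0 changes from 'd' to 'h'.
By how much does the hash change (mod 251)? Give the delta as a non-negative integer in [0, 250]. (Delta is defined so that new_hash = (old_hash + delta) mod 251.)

Delta formula: (val(new) - val(old)) * B^(n-1-k) mod M
  val('h') - val('d') = 8 - 4 = 4
  B^(n-1-k) = 11^4 mod 251 = 83
  Delta = 4 * 83 mod 251 = 81

Answer: 81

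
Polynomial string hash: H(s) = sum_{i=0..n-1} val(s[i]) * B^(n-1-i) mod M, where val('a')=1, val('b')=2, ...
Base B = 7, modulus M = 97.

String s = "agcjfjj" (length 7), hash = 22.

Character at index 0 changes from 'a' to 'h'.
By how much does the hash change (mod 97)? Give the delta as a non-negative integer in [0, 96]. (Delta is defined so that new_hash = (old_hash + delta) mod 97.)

Answer: 13

Derivation:
Delta formula: (val(new) - val(old)) * B^(n-1-k) mod M
  val('h') - val('a') = 8 - 1 = 7
  B^(n-1-k) = 7^6 mod 97 = 85
  Delta = 7 * 85 mod 97 = 13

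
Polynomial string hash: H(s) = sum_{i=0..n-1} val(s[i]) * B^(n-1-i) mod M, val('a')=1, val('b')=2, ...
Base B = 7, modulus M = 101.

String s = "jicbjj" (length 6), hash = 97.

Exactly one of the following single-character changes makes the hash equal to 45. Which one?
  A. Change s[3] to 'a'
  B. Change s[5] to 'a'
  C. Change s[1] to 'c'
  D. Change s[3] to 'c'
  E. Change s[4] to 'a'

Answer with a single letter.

Answer: D

Derivation:
Option A: s[3]='b'->'a', delta=(1-2)*7^2 mod 101 = 52, hash=97+52 mod 101 = 48
Option B: s[5]='j'->'a', delta=(1-10)*7^0 mod 101 = 92, hash=97+92 mod 101 = 88
Option C: s[1]='i'->'c', delta=(3-9)*7^4 mod 101 = 37, hash=97+37 mod 101 = 33
Option D: s[3]='b'->'c', delta=(3-2)*7^2 mod 101 = 49, hash=97+49 mod 101 = 45 <-- target
Option E: s[4]='j'->'a', delta=(1-10)*7^1 mod 101 = 38, hash=97+38 mod 101 = 34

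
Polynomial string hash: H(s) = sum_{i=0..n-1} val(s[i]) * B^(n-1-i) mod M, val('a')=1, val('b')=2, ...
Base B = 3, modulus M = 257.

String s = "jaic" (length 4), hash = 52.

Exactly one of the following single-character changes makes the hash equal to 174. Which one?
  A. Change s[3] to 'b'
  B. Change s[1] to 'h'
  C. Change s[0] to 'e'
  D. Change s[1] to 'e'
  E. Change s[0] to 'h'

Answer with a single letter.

Option A: s[3]='c'->'b', delta=(2-3)*3^0 mod 257 = 256, hash=52+256 mod 257 = 51
Option B: s[1]='a'->'h', delta=(8-1)*3^2 mod 257 = 63, hash=52+63 mod 257 = 115
Option C: s[0]='j'->'e', delta=(5-10)*3^3 mod 257 = 122, hash=52+122 mod 257 = 174 <-- target
Option D: s[1]='a'->'e', delta=(5-1)*3^2 mod 257 = 36, hash=52+36 mod 257 = 88
Option E: s[0]='j'->'h', delta=(8-10)*3^3 mod 257 = 203, hash=52+203 mod 257 = 255

Answer: C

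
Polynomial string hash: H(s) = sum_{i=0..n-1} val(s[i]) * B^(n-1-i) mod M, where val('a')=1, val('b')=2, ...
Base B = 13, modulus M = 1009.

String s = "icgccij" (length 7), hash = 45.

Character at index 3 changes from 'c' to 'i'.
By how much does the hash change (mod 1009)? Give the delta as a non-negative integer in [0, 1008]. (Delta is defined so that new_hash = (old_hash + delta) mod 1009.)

Answer: 65

Derivation:
Delta formula: (val(new) - val(old)) * B^(n-1-k) mod M
  val('i') - val('c') = 9 - 3 = 6
  B^(n-1-k) = 13^3 mod 1009 = 179
  Delta = 6 * 179 mod 1009 = 65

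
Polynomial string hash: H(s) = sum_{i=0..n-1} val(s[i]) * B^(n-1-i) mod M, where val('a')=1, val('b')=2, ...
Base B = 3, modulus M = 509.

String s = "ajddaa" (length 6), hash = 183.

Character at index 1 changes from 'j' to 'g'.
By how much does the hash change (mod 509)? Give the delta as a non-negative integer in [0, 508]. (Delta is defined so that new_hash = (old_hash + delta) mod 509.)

Answer: 266

Derivation:
Delta formula: (val(new) - val(old)) * B^(n-1-k) mod M
  val('g') - val('j') = 7 - 10 = -3
  B^(n-1-k) = 3^4 mod 509 = 81
  Delta = -3 * 81 mod 509 = 266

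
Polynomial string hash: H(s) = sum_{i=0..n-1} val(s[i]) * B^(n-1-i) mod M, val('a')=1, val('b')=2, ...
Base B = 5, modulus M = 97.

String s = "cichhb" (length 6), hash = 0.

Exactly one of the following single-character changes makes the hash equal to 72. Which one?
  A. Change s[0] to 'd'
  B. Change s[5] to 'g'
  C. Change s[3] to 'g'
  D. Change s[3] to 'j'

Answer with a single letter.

Answer: C

Derivation:
Option A: s[0]='c'->'d', delta=(4-3)*5^5 mod 97 = 21, hash=0+21 mod 97 = 21
Option B: s[5]='b'->'g', delta=(7-2)*5^0 mod 97 = 5, hash=0+5 mod 97 = 5
Option C: s[3]='h'->'g', delta=(7-8)*5^2 mod 97 = 72, hash=0+72 mod 97 = 72 <-- target
Option D: s[3]='h'->'j', delta=(10-8)*5^2 mod 97 = 50, hash=0+50 mod 97 = 50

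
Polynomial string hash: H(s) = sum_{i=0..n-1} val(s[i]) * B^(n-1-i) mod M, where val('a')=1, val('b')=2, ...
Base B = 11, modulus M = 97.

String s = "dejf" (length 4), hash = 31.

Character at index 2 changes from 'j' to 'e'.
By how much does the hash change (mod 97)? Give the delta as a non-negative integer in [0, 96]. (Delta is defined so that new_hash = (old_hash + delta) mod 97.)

Answer: 42

Derivation:
Delta formula: (val(new) - val(old)) * B^(n-1-k) mod M
  val('e') - val('j') = 5 - 10 = -5
  B^(n-1-k) = 11^1 mod 97 = 11
  Delta = -5 * 11 mod 97 = 42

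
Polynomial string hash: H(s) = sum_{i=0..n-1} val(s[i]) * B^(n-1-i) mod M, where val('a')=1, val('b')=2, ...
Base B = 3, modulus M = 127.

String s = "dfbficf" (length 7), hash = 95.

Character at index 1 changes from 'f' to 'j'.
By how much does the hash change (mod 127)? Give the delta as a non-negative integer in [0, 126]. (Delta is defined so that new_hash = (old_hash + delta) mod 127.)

Answer: 83

Derivation:
Delta formula: (val(new) - val(old)) * B^(n-1-k) mod M
  val('j') - val('f') = 10 - 6 = 4
  B^(n-1-k) = 3^5 mod 127 = 116
  Delta = 4 * 116 mod 127 = 83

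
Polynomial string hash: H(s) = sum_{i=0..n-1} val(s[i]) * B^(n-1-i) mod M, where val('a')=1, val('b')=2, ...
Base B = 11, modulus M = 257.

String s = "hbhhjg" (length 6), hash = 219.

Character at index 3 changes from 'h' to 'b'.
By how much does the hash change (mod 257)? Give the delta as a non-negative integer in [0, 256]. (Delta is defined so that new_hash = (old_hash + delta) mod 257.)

Answer: 45

Derivation:
Delta formula: (val(new) - val(old)) * B^(n-1-k) mod M
  val('b') - val('h') = 2 - 8 = -6
  B^(n-1-k) = 11^2 mod 257 = 121
  Delta = -6 * 121 mod 257 = 45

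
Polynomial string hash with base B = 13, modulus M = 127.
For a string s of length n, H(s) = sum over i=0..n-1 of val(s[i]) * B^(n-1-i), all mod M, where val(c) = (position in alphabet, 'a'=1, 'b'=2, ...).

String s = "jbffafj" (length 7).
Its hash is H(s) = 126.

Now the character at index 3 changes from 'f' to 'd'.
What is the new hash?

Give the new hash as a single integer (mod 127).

val('f') = 6, val('d') = 4
Position k = 3, exponent = n-1-k = 3
B^3 mod M = 13^3 mod 127 = 38
Delta = (4 - 6) * 38 mod 127 = 51
New hash = (126 + 51) mod 127 = 50

Answer: 50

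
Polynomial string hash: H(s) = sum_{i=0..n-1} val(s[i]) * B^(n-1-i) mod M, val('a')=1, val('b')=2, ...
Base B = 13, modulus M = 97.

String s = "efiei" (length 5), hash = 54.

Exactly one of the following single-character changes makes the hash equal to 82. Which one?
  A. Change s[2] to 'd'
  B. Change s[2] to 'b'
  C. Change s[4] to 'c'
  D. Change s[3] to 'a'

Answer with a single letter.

Option A: s[2]='i'->'d', delta=(4-9)*13^2 mod 97 = 28, hash=54+28 mod 97 = 82 <-- target
Option B: s[2]='i'->'b', delta=(2-9)*13^2 mod 97 = 78, hash=54+78 mod 97 = 35
Option C: s[4]='i'->'c', delta=(3-9)*13^0 mod 97 = 91, hash=54+91 mod 97 = 48
Option D: s[3]='e'->'a', delta=(1-5)*13^1 mod 97 = 45, hash=54+45 mod 97 = 2

Answer: A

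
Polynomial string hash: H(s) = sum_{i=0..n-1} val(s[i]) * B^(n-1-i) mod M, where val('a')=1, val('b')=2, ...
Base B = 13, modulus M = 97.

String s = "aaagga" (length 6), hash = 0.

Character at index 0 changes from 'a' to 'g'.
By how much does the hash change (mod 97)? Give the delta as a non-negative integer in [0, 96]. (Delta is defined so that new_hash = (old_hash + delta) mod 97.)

Delta formula: (val(new) - val(old)) * B^(n-1-k) mod M
  val('g') - val('a') = 7 - 1 = 6
  B^(n-1-k) = 13^5 mod 97 = 74
  Delta = 6 * 74 mod 97 = 56

Answer: 56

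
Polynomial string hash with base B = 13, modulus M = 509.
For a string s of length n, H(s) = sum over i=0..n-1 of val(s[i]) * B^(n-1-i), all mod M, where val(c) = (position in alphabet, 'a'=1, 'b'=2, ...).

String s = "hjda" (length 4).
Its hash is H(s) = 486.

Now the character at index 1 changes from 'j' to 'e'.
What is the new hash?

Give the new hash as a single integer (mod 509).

Answer: 150

Derivation:
val('j') = 10, val('e') = 5
Position k = 1, exponent = n-1-k = 2
B^2 mod M = 13^2 mod 509 = 169
Delta = (5 - 10) * 169 mod 509 = 173
New hash = (486 + 173) mod 509 = 150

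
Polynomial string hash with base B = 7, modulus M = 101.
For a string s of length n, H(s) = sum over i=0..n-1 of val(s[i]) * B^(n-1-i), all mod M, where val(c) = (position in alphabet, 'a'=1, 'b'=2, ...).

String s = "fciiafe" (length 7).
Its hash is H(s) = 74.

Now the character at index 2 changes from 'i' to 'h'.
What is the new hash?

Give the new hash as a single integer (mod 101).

val('i') = 9, val('h') = 8
Position k = 2, exponent = n-1-k = 4
B^4 mod M = 7^4 mod 101 = 78
Delta = (8 - 9) * 78 mod 101 = 23
New hash = (74 + 23) mod 101 = 97

Answer: 97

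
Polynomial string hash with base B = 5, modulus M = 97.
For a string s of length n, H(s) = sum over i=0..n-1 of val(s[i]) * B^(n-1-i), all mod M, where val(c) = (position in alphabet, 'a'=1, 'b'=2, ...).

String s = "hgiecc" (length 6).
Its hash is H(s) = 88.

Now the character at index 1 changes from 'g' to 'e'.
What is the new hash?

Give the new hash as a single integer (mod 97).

Answer: 2

Derivation:
val('g') = 7, val('e') = 5
Position k = 1, exponent = n-1-k = 4
B^4 mod M = 5^4 mod 97 = 43
Delta = (5 - 7) * 43 mod 97 = 11
New hash = (88 + 11) mod 97 = 2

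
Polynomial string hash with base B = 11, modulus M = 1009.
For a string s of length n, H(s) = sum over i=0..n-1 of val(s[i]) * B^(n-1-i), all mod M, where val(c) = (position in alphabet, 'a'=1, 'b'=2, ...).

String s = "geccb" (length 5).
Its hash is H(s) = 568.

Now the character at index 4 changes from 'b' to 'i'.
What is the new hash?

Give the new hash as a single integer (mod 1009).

val('b') = 2, val('i') = 9
Position k = 4, exponent = n-1-k = 0
B^0 mod M = 11^0 mod 1009 = 1
Delta = (9 - 2) * 1 mod 1009 = 7
New hash = (568 + 7) mod 1009 = 575

Answer: 575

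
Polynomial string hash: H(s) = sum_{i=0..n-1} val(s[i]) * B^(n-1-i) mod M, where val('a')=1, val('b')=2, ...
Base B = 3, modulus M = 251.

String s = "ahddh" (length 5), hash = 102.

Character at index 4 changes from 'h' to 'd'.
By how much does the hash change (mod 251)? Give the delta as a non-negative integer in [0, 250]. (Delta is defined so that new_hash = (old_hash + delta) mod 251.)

Delta formula: (val(new) - val(old)) * B^(n-1-k) mod M
  val('d') - val('h') = 4 - 8 = -4
  B^(n-1-k) = 3^0 mod 251 = 1
  Delta = -4 * 1 mod 251 = 247

Answer: 247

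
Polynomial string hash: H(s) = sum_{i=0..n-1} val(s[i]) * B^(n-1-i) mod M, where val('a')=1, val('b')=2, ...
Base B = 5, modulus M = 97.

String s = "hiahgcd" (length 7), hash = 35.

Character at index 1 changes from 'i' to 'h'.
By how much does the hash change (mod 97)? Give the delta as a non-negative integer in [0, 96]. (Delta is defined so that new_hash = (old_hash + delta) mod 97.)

Answer: 76

Derivation:
Delta formula: (val(new) - val(old)) * B^(n-1-k) mod M
  val('h') - val('i') = 8 - 9 = -1
  B^(n-1-k) = 5^5 mod 97 = 21
  Delta = -1 * 21 mod 97 = 76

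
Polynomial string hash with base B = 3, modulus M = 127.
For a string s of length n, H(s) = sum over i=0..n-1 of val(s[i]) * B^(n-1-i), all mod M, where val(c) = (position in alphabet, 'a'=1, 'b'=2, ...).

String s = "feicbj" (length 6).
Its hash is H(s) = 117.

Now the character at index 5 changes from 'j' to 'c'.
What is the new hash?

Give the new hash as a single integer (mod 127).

val('j') = 10, val('c') = 3
Position k = 5, exponent = n-1-k = 0
B^0 mod M = 3^0 mod 127 = 1
Delta = (3 - 10) * 1 mod 127 = 120
New hash = (117 + 120) mod 127 = 110

Answer: 110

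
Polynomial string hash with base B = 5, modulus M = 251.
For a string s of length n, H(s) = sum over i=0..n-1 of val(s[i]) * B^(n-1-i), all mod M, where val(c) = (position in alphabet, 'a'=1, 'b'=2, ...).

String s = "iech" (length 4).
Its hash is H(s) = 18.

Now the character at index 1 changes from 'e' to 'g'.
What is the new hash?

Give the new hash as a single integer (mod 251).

Answer: 68

Derivation:
val('e') = 5, val('g') = 7
Position k = 1, exponent = n-1-k = 2
B^2 mod M = 5^2 mod 251 = 25
Delta = (7 - 5) * 25 mod 251 = 50
New hash = (18 + 50) mod 251 = 68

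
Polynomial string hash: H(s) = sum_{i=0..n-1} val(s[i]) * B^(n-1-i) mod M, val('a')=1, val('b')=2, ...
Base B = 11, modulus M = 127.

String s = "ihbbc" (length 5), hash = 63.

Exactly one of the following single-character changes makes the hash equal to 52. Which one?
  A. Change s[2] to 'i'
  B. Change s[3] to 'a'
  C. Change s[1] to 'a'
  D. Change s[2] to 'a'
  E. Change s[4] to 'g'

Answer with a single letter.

Option A: s[2]='b'->'i', delta=(9-2)*11^2 mod 127 = 85, hash=63+85 mod 127 = 21
Option B: s[3]='b'->'a', delta=(1-2)*11^1 mod 127 = 116, hash=63+116 mod 127 = 52 <-- target
Option C: s[1]='h'->'a', delta=(1-8)*11^3 mod 127 = 81, hash=63+81 mod 127 = 17
Option D: s[2]='b'->'a', delta=(1-2)*11^2 mod 127 = 6, hash=63+6 mod 127 = 69
Option E: s[4]='c'->'g', delta=(7-3)*11^0 mod 127 = 4, hash=63+4 mod 127 = 67

Answer: B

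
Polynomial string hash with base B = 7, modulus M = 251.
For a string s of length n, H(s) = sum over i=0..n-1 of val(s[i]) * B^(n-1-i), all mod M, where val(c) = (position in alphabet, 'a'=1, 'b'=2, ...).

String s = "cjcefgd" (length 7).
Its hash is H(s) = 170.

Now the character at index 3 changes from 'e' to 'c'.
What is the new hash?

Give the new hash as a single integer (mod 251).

Answer: 237

Derivation:
val('e') = 5, val('c') = 3
Position k = 3, exponent = n-1-k = 3
B^3 mod M = 7^3 mod 251 = 92
Delta = (3 - 5) * 92 mod 251 = 67
New hash = (170 + 67) mod 251 = 237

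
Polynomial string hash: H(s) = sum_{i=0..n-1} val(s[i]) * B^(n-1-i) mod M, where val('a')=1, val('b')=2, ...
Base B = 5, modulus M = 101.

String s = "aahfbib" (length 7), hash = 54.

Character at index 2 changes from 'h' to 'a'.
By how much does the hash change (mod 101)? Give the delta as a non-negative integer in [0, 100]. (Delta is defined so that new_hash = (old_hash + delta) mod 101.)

Delta formula: (val(new) - val(old)) * B^(n-1-k) mod M
  val('a') - val('h') = 1 - 8 = -7
  B^(n-1-k) = 5^4 mod 101 = 19
  Delta = -7 * 19 mod 101 = 69

Answer: 69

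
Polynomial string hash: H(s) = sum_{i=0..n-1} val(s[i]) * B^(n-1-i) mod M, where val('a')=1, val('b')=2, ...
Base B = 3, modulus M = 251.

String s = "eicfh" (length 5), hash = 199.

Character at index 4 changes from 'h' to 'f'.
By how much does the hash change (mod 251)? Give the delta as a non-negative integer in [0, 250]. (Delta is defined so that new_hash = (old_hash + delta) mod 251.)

Answer: 249

Derivation:
Delta formula: (val(new) - val(old)) * B^(n-1-k) mod M
  val('f') - val('h') = 6 - 8 = -2
  B^(n-1-k) = 3^0 mod 251 = 1
  Delta = -2 * 1 mod 251 = 249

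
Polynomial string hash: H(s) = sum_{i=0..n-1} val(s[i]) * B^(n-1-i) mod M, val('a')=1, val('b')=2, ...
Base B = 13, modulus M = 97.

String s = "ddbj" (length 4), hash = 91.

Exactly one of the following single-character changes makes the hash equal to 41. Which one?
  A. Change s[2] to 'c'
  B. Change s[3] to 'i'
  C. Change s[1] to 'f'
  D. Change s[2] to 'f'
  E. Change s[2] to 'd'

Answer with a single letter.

Option A: s[2]='b'->'c', delta=(3-2)*13^1 mod 97 = 13, hash=91+13 mod 97 = 7
Option B: s[3]='j'->'i', delta=(9-10)*13^0 mod 97 = 96, hash=91+96 mod 97 = 90
Option C: s[1]='d'->'f', delta=(6-4)*13^2 mod 97 = 47, hash=91+47 mod 97 = 41 <-- target
Option D: s[2]='b'->'f', delta=(6-2)*13^1 mod 97 = 52, hash=91+52 mod 97 = 46
Option E: s[2]='b'->'d', delta=(4-2)*13^1 mod 97 = 26, hash=91+26 mod 97 = 20

Answer: C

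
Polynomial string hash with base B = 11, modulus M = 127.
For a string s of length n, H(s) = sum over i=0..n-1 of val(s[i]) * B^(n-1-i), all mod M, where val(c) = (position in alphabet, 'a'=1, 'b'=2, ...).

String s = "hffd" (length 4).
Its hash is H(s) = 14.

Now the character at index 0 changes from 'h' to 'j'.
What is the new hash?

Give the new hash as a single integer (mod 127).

val('h') = 8, val('j') = 10
Position k = 0, exponent = n-1-k = 3
B^3 mod M = 11^3 mod 127 = 61
Delta = (10 - 8) * 61 mod 127 = 122
New hash = (14 + 122) mod 127 = 9

Answer: 9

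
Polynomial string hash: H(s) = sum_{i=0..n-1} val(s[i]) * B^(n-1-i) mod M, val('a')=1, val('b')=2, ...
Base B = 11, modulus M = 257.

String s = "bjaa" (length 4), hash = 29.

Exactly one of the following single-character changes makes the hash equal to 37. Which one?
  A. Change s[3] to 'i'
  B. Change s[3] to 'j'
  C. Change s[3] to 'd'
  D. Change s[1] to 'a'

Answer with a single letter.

Option A: s[3]='a'->'i', delta=(9-1)*11^0 mod 257 = 8, hash=29+8 mod 257 = 37 <-- target
Option B: s[3]='a'->'j', delta=(10-1)*11^0 mod 257 = 9, hash=29+9 mod 257 = 38
Option C: s[3]='a'->'d', delta=(4-1)*11^0 mod 257 = 3, hash=29+3 mod 257 = 32
Option D: s[1]='j'->'a', delta=(1-10)*11^2 mod 257 = 196, hash=29+196 mod 257 = 225

Answer: A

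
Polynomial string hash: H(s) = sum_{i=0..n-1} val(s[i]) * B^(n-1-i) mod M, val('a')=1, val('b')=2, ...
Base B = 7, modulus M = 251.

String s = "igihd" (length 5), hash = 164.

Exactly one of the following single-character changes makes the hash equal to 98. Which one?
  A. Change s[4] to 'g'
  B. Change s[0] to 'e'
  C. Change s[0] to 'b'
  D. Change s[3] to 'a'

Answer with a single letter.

Answer: B

Derivation:
Option A: s[4]='d'->'g', delta=(7-4)*7^0 mod 251 = 3, hash=164+3 mod 251 = 167
Option B: s[0]='i'->'e', delta=(5-9)*7^4 mod 251 = 185, hash=164+185 mod 251 = 98 <-- target
Option C: s[0]='i'->'b', delta=(2-9)*7^4 mod 251 = 10, hash=164+10 mod 251 = 174
Option D: s[3]='h'->'a', delta=(1-8)*7^1 mod 251 = 202, hash=164+202 mod 251 = 115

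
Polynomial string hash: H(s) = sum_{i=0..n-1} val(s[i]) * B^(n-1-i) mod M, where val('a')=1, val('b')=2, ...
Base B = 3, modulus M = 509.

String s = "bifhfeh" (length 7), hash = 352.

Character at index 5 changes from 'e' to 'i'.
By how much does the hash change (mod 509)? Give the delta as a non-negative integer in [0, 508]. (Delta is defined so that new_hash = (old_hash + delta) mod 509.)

Answer: 12

Derivation:
Delta formula: (val(new) - val(old)) * B^(n-1-k) mod M
  val('i') - val('e') = 9 - 5 = 4
  B^(n-1-k) = 3^1 mod 509 = 3
  Delta = 4 * 3 mod 509 = 12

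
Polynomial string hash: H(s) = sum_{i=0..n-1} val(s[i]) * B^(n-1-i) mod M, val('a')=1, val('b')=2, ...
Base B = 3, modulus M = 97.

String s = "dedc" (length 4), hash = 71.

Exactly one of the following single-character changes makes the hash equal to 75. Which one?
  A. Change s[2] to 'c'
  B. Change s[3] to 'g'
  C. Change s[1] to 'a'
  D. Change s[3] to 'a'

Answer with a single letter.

Answer: B

Derivation:
Option A: s[2]='d'->'c', delta=(3-4)*3^1 mod 97 = 94, hash=71+94 mod 97 = 68
Option B: s[3]='c'->'g', delta=(7-3)*3^0 mod 97 = 4, hash=71+4 mod 97 = 75 <-- target
Option C: s[1]='e'->'a', delta=(1-5)*3^2 mod 97 = 61, hash=71+61 mod 97 = 35
Option D: s[3]='c'->'a', delta=(1-3)*3^0 mod 97 = 95, hash=71+95 mod 97 = 69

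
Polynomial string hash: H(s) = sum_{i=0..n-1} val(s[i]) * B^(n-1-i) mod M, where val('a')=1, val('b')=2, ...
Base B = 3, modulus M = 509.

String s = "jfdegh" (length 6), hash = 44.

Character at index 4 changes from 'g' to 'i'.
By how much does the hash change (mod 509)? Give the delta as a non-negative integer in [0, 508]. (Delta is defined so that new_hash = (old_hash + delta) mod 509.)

Delta formula: (val(new) - val(old)) * B^(n-1-k) mod M
  val('i') - val('g') = 9 - 7 = 2
  B^(n-1-k) = 3^1 mod 509 = 3
  Delta = 2 * 3 mod 509 = 6

Answer: 6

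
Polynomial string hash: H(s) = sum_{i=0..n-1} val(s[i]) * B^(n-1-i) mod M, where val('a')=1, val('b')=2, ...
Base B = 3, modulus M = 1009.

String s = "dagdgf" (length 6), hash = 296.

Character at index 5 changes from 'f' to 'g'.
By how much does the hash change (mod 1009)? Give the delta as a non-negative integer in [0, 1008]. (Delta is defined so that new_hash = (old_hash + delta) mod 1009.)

Answer: 1

Derivation:
Delta formula: (val(new) - val(old)) * B^(n-1-k) mod M
  val('g') - val('f') = 7 - 6 = 1
  B^(n-1-k) = 3^0 mod 1009 = 1
  Delta = 1 * 1 mod 1009 = 1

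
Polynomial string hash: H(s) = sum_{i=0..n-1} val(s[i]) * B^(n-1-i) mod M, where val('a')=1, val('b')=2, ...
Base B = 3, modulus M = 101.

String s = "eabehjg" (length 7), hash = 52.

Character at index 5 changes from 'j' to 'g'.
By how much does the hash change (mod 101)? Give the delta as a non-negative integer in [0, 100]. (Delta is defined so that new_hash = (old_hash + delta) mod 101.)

Delta formula: (val(new) - val(old)) * B^(n-1-k) mod M
  val('g') - val('j') = 7 - 10 = -3
  B^(n-1-k) = 3^1 mod 101 = 3
  Delta = -3 * 3 mod 101 = 92

Answer: 92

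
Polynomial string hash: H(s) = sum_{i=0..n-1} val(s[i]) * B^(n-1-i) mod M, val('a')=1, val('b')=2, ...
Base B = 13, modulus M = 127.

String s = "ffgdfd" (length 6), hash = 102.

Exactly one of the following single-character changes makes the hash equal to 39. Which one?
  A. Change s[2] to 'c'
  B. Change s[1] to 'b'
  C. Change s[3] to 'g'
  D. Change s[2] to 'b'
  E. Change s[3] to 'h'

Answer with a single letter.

Option A: s[2]='g'->'c', delta=(3-7)*13^3 mod 127 = 102, hash=102+102 mod 127 = 77
Option B: s[1]='f'->'b', delta=(2-6)*13^4 mod 127 = 56, hash=102+56 mod 127 = 31
Option C: s[3]='d'->'g', delta=(7-4)*13^2 mod 127 = 126, hash=102+126 mod 127 = 101
Option D: s[2]='g'->'b', delta=(2-7)*13^3 mod 127 = 64, hash=102+64 mod 127 = 39 <-- target
Option E: s[3]='d'->'h', delta=(8-4)*13^2 mod 127 = 41, hash=102+41 mod 127 = 16

Answer: D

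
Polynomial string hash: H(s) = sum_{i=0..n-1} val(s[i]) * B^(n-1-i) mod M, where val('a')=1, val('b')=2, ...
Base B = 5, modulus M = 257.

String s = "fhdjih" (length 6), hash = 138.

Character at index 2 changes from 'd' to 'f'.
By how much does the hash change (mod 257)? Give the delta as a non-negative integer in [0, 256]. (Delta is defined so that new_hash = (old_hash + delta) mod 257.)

Answer: 250

Derivation:
Delta formula: (val(new) - val(old)) * B^(n-1-k) mod M
  val('f') - val('d') = 6 - 4 = 2
  B^(n-1-k) = 5^3 mod 257 = 125
  Delta = 2 * 125 mod 257 = 250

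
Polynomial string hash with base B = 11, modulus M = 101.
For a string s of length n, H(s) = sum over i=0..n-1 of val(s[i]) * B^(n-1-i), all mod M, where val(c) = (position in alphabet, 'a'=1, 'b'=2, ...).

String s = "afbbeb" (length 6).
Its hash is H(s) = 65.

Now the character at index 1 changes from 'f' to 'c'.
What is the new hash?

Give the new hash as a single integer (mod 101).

Answer: 77

Derivation:
val('f') = 6, val('c') = 3
Position k = 1, exponent = n-1-k = 4
B^4 mod M = 11^4 mod 101 = 97
Delta = (3 - 6) * 97 mod 101 = 12
New hash = (65 + 12) mod 101 = 77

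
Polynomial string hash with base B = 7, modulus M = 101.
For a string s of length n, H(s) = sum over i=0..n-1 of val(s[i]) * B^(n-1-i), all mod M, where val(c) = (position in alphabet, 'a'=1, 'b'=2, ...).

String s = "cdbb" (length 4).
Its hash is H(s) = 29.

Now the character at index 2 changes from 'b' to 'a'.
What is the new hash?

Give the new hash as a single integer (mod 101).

val('b') = 2, val('a') = 1
Position k = 2, exponent = n-1-k = 1
B^1 mod M = 7^1 mod 101 = 7
Delta = (1 - 2) * 7 mod 101 = 94
New hash = (29 + 94) mod 101 = 22

Answer: 22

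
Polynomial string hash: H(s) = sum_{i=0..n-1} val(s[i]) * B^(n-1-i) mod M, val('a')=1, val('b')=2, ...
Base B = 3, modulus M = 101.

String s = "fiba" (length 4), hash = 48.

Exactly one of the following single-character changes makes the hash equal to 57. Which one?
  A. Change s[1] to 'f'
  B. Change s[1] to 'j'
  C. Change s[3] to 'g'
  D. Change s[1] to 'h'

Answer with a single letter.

Option A: s[1]='i'->'f', delta=(6-9)*3^2 mod 101 = 74, hash=48+74 mod 101 = 21
Option B: s[1]='i'->'j', delta=(10-9)*3^2 mod 101 = 9, hash=48+9 mod 101 = 57 <-- target
Option C: s[3]='a'->'g', delta=(7-1)*3^0 mod 101 = 6, hash=48+6 mod 101 = 54
Option D: s[1]='i'->'h', delta=(8-9)*3^2 mod 101 = 92, hash=48+92 mod 101 = 39

Answer: B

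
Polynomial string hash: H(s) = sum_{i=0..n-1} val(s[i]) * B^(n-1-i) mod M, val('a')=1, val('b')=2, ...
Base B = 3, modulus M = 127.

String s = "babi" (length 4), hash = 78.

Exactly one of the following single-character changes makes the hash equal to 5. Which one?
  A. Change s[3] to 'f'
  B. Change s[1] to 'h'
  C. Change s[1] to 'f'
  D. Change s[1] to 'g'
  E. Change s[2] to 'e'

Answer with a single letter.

Answer: D

Derivation:
Option A: s[3]='i'->'f', delta=(6-9)*3^0 mod 127 = 124, hash=78+124 mod 127 = 75
Option B: s[1]='a'->'h', delta=(8-1)*3^2 mod 127 = 63, hash=78+63 mod 127 = 14
Option C: s[1]='a'->'f', delta=(6-1)*3^2 mod 127 = 45, hash=78+45 mod 127 = 123
Option D: s[1]='a'->'g', delta=(7-1)*3^2 mod 127 = 54, hash=78+54 mod 127 = 5 <-- target
Option E: s[2]='b'->'e', delta=(5-2)*3^1 mod 127 = 9, hash=78+9 mod 127 = 87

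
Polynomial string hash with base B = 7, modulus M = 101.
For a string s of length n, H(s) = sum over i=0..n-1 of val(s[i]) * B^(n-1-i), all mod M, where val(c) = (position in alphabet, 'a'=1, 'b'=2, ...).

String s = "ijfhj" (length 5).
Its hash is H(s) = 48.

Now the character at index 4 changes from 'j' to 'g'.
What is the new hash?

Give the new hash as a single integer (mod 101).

Answer: 45

Derivation:
val('j') = 10, val('g') = 7
Position k = 4, exponent = n-1-k = 0
B^0 mod M = 7^0 mod 101 = 1
Delta = (7 - 10) * 1 mod 101 = 98
New hash = (48 + 98) mod 101 = 45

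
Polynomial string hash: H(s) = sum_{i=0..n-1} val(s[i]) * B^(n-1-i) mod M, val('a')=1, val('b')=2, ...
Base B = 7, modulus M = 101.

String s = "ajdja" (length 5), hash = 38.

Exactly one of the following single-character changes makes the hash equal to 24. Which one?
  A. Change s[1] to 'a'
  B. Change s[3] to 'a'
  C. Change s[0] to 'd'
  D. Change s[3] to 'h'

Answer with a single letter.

Option A: s[1]='j'->'a', delta=(1-10)*7^3 mod 101 = 44, hash=38+44 mod 101 = 82
Option B: s[3]='j'->'a', delta=(1-10)*7^1 mod 101 = 38, hash=38+38 mod 101 = 76
Option C: s[0]='a'->'d', delta=(4-1)*7^4 mod 101 = 32, hash=38+32 mod 101 = 70
Option D: s[3]='j'->'h', delta=(8-10)*7^1 mod 101 = 87, hash=38+87 mod 101 = 24 <-- target

Answer: D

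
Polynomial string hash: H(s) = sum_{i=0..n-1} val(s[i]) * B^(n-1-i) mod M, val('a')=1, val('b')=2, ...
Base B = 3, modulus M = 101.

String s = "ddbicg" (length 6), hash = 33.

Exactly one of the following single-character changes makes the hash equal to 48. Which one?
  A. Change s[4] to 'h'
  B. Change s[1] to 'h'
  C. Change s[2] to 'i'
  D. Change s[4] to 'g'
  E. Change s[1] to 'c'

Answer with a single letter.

Answer: A

Derivation:
Option A: s[4]='c'->'h', delta=(8-3)*3^1 mod 101 = 15, hash=33+15 mod 101 = 48 <-- target
Option B: s[1]='d'->'h', delta=(8-4)*3^4 mod 101 = 21, hash=33+21 mod 101 = 54
Option C: s[2]='b'->'i', delta=(9-2)*3^3 mod 101 = 88, hash=33+88 mod 101 = 20
Option D: s[4]='c'->'g', delta=(7-3)*3^1 mod 101 = 12, hash=33+12 mod 101 = 45
Option E: s[1]='d'->'c', delta=(3-4)*3^4 mod 101 = 20, hash=33+20 mod 101 = 53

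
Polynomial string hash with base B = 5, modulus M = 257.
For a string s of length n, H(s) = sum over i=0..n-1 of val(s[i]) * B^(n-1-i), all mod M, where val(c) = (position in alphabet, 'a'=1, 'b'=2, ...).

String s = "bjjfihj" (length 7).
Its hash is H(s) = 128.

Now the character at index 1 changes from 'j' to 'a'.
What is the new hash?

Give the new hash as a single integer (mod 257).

val('j') = 10, val('a') = 1
Position k = 1, exponent = n-1-k = 5
B^5 mod M = 5^5 mod 257 = 41
Delta = (1 - 10) * 41 mod 257 = 145
New hash = (128 + 145) mod 257 = 16

Answer: 16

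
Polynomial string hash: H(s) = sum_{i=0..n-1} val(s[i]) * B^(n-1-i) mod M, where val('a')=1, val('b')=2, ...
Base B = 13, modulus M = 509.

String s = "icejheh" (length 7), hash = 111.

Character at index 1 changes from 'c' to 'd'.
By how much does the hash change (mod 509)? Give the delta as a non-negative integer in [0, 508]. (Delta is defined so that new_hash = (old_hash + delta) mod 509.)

Answer: 232

Derivation:
Delta formula: (val(new) - val(old)) * B^(n-1-k) mod M
  val('d') - val('c') = 4 - 3 = 1
  B^(n-1-k) = 13^5 mod 509 = 232
  Delta = 1 * 232 mod 509 = 232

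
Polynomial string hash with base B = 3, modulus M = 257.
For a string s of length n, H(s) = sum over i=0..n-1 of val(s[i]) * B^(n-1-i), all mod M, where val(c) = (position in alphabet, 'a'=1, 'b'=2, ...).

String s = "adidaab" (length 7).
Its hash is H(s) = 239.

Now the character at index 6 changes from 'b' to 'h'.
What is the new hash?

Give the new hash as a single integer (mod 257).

Answer: 245

Derivation:
val('b') = 2, val('h') = 8
Position k = 6, exponent = n-1-k = 0
B^0 mod M = 3^0 mod 257 = 1
Delta = (8 - 2) * 1 mod 257 = 6
New hash = (239 + 6) mod 257 = 245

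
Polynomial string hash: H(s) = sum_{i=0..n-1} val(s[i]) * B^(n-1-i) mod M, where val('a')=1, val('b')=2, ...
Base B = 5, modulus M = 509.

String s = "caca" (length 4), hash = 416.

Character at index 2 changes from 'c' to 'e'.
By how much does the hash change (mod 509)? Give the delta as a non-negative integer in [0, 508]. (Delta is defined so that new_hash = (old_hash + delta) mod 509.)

Delta formula: (val(new) - val(old)) * B^(n-1-k) mod M
  val('e') - val('c') = 5 - 3 = 2
  B^(n-1-k) = 5^1 mod 509 = 5
  Delta = 2 * 5 mod 509 = 10

Answer: 10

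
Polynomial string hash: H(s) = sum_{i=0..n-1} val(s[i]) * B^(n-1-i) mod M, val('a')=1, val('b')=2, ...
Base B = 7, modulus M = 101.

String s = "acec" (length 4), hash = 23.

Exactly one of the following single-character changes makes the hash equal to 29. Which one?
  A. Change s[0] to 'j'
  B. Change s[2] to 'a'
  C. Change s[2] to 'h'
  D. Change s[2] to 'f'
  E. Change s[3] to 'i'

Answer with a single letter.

Option A: s[0]='a'->'j', delta=(10-1)*7^3 mod 101 = 57, hash=23+57 mod 101 = 80
Option B: s[2]='e'->'a', delta=(1-5)*7^1 mod 101 = 73, hash=23+73 mod 101 = 96
Option C: s[2]='e'->'h', delta=(8-5)*7^1 mod 101 = 21, hash=23+21 mod 101 = 44
Option D: s[2]='e'->'f', delta=(6-5)*7^1 mod 101 = 7, hash=23+7 mod 101 = 30
Option E: s[3]='c'->'i', delta=(9-3)*7^0 mod 101 = 6, hash=23+6 mod 101 = 29 <-- target

Answer: E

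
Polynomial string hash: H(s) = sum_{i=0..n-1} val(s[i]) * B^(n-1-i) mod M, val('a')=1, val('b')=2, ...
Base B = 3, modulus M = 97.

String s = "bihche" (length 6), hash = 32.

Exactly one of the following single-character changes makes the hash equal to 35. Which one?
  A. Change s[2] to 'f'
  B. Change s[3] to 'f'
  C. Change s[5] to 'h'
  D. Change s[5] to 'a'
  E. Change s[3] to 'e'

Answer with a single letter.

Option A: s[2]='h'->'f', delta=(6-8)*3^3 mod 97 = 43, hash=32+43 mod 97 = 75
Option B: s[3]='c'->'f', delta=(6-3)*3^2 mod 97 = 27, hash=32+27 mod 97 = 59
Option C: s[5]='e'->'h', delta=(8-5)*3^0 mod 97 = 3, hash=32+3 mod 97 = 35 <-- target
Option D: s[5]='e'->'a', delta=(1-5)*3^0 mod 97 = 93, hash=32+93 mod 97 = 28
Option E: s[3]='c'->'e', delta=(5-3)*3^2 mod 97 = 18, hash=32+18 mod 97 = 50

Answer: C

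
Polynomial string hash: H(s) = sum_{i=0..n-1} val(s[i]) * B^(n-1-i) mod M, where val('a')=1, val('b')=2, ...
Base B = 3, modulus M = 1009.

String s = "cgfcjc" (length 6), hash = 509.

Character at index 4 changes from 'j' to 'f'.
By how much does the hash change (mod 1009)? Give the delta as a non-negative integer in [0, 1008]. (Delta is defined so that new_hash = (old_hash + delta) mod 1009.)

Delta formula: (val(new) - val(old)) * B^(n-1-k) mod M
  val('f') - val('j') = 6 - 10 = -4
  B^(n-1-k) = 3^1 mod 1009 = 3
  Delta = -4 * 3 mod 1009 = 997

Answer: 997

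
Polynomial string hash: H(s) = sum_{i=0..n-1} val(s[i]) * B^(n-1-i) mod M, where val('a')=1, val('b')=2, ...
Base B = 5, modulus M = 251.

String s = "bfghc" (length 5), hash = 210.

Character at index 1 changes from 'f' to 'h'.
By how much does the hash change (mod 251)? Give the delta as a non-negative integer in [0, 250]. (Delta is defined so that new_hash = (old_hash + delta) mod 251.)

Answer: 250

Derivation:
Delta formula: (val(new) - val(old)) * B^(n-1-k) mod M
  val('h') - val('f') = 8 - 6 = 2
  B^(n-1-k) = 5^3 mod 251 = 125
  Delta = 2 * 125 mod 251 = 250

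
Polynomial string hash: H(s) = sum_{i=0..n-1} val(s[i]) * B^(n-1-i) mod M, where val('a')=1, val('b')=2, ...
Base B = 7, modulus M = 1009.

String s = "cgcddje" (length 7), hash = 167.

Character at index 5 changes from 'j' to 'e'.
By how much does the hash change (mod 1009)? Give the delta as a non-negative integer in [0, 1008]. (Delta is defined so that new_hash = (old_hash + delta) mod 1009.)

Delta formula: (val(new) - val(old)) * B^(n-1-k) mod M
  val('e') - val('j') = 5 - 10 = -5
  B^(n-1-k) = 7^1 mod 1009 = 7
  Delta = -5 * 7 mod 1009 = 974

Answer: 974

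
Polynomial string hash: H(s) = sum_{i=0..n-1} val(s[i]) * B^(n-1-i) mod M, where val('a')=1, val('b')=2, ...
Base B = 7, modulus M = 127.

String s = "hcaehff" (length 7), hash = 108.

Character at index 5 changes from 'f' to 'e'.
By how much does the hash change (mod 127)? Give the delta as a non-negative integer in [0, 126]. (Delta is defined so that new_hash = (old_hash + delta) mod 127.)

Answer: 120

Derivation:
Delta formula: (val(new) - val(old)) * B^(n-1-k) mod M
  val('e') - val('f') = 5 - 6 = -1
  B^(n-1-k) = 7^1 mod 127 = 7
  Delta = -1 * 7 mod 127 = 120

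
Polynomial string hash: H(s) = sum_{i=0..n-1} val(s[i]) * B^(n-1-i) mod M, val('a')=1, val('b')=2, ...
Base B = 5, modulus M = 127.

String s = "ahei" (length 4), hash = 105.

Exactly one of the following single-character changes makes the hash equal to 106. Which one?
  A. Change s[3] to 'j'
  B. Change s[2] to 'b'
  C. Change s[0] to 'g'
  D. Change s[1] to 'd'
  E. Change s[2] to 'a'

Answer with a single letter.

Option A: s[3]='i'->'j', delta=(10-9)*5^0 mod 127 = 1, hash=105+1 mod 127 = 106 <-- target
Option B: s[2]='e'->'b', delta=(2-5)*5^1 mod 127 = 112, hash=105+112 mod 127 = 90
Option C: s[0]='a'->'g', delta=(7-1)*5^3 mod 127 = 115, hash=105+115 mod 127 = 93
Option D: s[1]='h'->'d', delta=(4-8)*5^2 mod 127 = 27, hash=105+27 mod 127 = 5
Option E: s[2]='e'->'a', delta=(1-5)*5^1 mod 127 = 107, hash=105+107 mod 127 = 85

Answer: A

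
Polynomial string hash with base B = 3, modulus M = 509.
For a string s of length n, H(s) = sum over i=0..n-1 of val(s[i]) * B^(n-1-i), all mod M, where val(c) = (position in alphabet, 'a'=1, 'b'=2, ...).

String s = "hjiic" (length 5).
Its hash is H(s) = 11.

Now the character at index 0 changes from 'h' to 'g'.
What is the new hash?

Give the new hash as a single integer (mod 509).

val('h') = 8, val('g') = 7
Position k = 0, exponent = n-1-k = 4
B^4 mod M = 3^4 mod 509 = 81
Delta = (7 - 8) * 81 mod 509 = 428
New hash = (11 + 428) mod 509 = 439

Answer: 439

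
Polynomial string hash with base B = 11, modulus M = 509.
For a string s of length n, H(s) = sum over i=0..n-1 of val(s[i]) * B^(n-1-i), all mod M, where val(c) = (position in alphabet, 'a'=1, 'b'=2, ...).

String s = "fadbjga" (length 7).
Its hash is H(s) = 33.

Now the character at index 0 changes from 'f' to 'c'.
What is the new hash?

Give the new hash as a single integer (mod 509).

val('f') = 6, val('c') = 3
Position k = 0, exponent = n-1-k = 6
B^6 mod M = 11^6 mod 509 = 241
Delta = (3 - 6) * 241 mod 509 = 295
New hash = (33 + 295) mod 509 = 328

Answer: 328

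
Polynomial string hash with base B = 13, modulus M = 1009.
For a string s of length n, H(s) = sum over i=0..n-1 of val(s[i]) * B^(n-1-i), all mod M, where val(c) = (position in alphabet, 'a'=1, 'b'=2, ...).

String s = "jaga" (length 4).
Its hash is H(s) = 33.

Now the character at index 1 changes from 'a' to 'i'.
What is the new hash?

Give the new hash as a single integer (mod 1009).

Answer: 376

Derivation:
val('a') = 1, val('i') = 9
Position k = 1, exponent = n-1-k = 2
B^2 mod M = 13^2 mod 1009 = 169
Delta = (9 - 1) * 169 mod 1009 = 343
New hash = (33 + 343) mod 1009 = 376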